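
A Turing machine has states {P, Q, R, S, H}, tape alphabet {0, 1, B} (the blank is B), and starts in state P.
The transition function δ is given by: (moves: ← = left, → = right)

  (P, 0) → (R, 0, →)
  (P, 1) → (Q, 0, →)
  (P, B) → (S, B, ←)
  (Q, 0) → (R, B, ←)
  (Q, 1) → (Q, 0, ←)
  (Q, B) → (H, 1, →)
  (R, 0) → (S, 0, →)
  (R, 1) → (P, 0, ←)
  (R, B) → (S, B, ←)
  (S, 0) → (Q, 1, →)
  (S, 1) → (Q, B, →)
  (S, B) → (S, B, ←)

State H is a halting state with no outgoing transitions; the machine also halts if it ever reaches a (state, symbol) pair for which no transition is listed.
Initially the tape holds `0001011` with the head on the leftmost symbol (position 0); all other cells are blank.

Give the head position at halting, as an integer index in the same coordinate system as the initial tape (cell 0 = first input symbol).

P | [0]001011   read 0 → write 0, move →, go to R
R | 0[0]01011   read 0 → write 0, move →, go to S
S | 00[0]1011   read 0 → write 1, move →, go to Q
Q | 001[1]011   read 1 → write 0, move ←, go to Q
Q | 00[1]0011   read 1 → write 0, move ←, go to Q
Q | 0[0]00011   read 0 → write B, move ←, go to R
R | [0]B00011   read 0 → write 0, move →, go to S
S | 0[B]00011   read B → write B, move ←, go to S
S | [0]B00011   read 0 → write 1, move →, go to Q
Q | 1[B]00011   read B → write 1, move →, go to H
H | 11[0]0011
At halt the head is at cell 2.

2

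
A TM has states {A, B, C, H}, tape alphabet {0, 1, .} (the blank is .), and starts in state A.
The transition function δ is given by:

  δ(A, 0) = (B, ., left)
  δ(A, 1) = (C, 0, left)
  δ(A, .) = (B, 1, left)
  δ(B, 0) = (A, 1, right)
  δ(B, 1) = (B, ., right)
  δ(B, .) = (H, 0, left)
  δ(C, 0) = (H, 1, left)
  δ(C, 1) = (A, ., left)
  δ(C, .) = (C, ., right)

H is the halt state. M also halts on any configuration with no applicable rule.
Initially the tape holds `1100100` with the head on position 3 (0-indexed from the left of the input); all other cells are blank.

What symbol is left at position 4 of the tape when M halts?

state=A head=3 tape=110[0]100   (A,0)→(B,.,left)
state=B head=2 tape=11[0].100   (B,0)→(A,1,right)
state=A head=3 tape=111[.]100   (A,.)→(B,1,left)
state=B head=2 tape=11[1]1100   (B,1)→(B,.,right)
state=B head=3 tape=11.[1]100   (B,1)→(B,.,right)
state=B head=4 tape=11..[1]00   (B,1)→(B,.,right)
state=B head=5 tape=11...[0]0   (B,0)→(A,1,right)
state=A head=6 tape=11...1[0]   (A,0)→(B,.,left)
state=B head=5 tape=11...[1].   (B,1)→(B,.,right)
state=B head=6 tape=11....[.]   (B,.)→(H,0,left)
state=H head=5 tape=11...[.]0
Cell 4 holds . when M halts.

.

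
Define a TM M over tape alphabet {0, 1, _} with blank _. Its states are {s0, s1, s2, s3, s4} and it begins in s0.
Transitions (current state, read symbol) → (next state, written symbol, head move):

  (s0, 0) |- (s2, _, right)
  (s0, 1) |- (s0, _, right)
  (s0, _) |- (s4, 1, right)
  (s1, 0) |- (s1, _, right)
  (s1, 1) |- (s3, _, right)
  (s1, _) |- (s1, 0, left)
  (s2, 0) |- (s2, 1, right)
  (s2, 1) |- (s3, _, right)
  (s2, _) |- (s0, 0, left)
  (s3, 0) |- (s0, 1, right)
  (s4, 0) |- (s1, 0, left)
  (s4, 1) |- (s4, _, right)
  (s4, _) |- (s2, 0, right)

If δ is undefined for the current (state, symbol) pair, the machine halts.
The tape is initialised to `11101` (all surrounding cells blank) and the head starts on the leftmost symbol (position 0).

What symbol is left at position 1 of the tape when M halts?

state=s0 head=0 tape=[1]1101_   (s0,1)→(s0,_,right)
state=s0 head=1 tape=_[1]101_   (s0,1)→(s0,_,right)
state=s0 head=2 tape=__[1]01_   (s0,1)→(s0,_,right)
state=s0 head=3 tape=___[0]1_   (s0,0)→(s2,_,right)
state=s2 head=4 tape=____[1]_   (s2,1)→(s3,_,right)
state=s3 head=5 tape=_____[_]
Cell 1 holds _ when M halts.

_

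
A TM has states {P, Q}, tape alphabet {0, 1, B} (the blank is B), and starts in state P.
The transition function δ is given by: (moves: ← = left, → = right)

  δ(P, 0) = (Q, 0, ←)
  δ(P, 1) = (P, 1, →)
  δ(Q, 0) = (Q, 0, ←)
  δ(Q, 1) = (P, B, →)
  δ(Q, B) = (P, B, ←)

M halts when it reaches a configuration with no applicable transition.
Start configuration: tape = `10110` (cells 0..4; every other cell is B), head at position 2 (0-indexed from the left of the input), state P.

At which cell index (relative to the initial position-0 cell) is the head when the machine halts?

3

P | 10[1]10   read 1 → write 1, move →, go to P
P | 101[1]0   read 1 → write 1, move →, go to P
P | 1011[0]   read 0 → write 0, move ←, go to Q
Q | 101[1]0   read 1 → write B, move →, go to P
P | 101B[0]   read 0 → write 0, move ←, go to Q
Q | 101[B]0   read B → write B, move ←, go to P
P | 10[1]B0   read 1 → write 1, move →, go to P
P | 101[B]0
At halt the head is at cell 3.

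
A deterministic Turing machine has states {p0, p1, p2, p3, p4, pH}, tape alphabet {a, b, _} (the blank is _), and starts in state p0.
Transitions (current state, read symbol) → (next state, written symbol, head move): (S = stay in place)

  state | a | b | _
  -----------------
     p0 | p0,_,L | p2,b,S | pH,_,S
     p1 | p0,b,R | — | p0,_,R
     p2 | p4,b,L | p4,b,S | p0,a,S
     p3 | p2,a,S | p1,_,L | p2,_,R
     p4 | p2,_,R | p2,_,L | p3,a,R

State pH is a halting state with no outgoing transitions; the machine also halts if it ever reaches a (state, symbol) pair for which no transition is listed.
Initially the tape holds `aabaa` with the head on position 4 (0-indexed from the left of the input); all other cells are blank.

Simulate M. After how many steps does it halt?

state=p0 head=4 tape=_aaba[a]   (p0,a)→(p0,_,L)
state=p0 head=3 tape=_aab[a]_   (p0,a)→(p0,_,L)
state=p0 head=2 tape=_aa[b]__   (p0,b)→(p2,b,S)
state=p2 head=2 tape=_aa[b]__   (p2,b)→(p4,b,S)
state=p4 head=2 tape=_aa[b]__   (p4,b)→(p2,_,L)
state=p2 head=1 tape=_a[a]___   (p2,a)→(p4,b,L)
state=p4 head=0 tape=_[a]b___   (p4,a)→(p2,_,R)
state=p2 head=1 tape=__[b]___   (p2,b)→(p4,b,S)
state=p4 head=1 tape=__[b]___   (p4,b)→(p2,_,L)
state=p2 head=0 tape=_[_]____   (p2,_)→(p0,a,S)
state=p0 head=0 tape=_[a]____   (p0,a)→(p0,_,L)
state=p0 head=-1 tape=[_]_____   (p0,_)→(pH,_,S)
state=pH head=-1 tape=[_]_____
M halts after 12 transitions.

12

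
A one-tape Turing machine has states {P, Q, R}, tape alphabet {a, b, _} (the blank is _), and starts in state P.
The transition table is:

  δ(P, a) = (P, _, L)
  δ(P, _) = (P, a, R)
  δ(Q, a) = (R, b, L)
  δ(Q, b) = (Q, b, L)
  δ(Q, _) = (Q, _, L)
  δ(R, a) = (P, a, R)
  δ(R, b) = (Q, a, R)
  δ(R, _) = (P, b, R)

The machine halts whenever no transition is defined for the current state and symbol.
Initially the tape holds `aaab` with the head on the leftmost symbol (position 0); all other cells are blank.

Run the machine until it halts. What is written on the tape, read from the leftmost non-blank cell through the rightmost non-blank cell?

aaaaaab

P | ___[a]aab   read a → write _, move L, go to P
P | __[_]_aab   read _ → write a, move R, go to P
P | __a[_]aab   read _ → write a, move R, go to P
P | __aa[a]ab   read a → write _, move L, go to P
P | __a[a]_ab   read a → write _, move L, go to P
P | __[a]__ab   read a → write _, move L, go to P
P | _[_]___ab   read _ → write a, move R, go to P
P | _a[_]__ab   read _ → write a, move R, go to P
P | _aa[_]_ab   read _ → write a, move R, go to P
P | _aaa[_]ab   read _ → write a, move R, go to P
P | _aaaa[a]b   read a → write _, move L, go to P
P | _aaa[a]_b   read a → write _, move L, go to P
P | _aa[a]__b   read a → write _, move L, go to P
P | _a[a]___b   read a → write _, move L, go to P
P | _[a]____b   read a → write _, move L, go to P
P | [_]_____b   read _ → write a, move R, go to P
P | a[_]____b   read _ → write a, move R, go to P
P | aa[_]___b   read _ → write a, move R, go to P
P | aaa[_]__b   read _ → write a, move R, go to P
P | aaaa[_]_b   read _ → write a, move R, go to P
P | aaaaa[_]b   read _ → write a, move R, go to P
P | aaaaaa[b]
The non-blank tape span at halt is aaaaaab.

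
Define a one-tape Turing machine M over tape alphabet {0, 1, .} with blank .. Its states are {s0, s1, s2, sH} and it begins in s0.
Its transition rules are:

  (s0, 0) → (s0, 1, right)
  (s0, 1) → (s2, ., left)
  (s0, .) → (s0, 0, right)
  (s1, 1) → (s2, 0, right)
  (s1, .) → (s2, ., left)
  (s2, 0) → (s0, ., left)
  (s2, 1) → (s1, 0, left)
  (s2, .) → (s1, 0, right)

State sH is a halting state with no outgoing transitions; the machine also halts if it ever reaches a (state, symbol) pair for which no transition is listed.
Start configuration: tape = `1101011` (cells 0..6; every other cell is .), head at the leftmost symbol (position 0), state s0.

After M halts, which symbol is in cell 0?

0

state=s0 head=0 tape=..[1]101011   (s0,1)→(s2,.,left)
state=s2 head=-1 tape=.[.].101011   (s2,.)→(s1,0,right)
state=s1 head=0 tape=.0[.]101011   (s1,.)→(s2,.,left)
state=s2 head=-1 tape=.[0].101011   (s2,0)→(s0,.,left)
state=s0 head=-2 tape=[.]..101011   (s0,.)→(s0,0,right)
state=s0 head=-1 tape=0[.].101011   (s0,.)→(s0,0,right)
state=s0 head=0 tape=00[.]101011   (s0,.)→(s0,0,right)
state=s0 head=1 tape=000[1]01011   (s0,1)→(s2,.,left)
state=s2 head=0 tape=00[0].01011   (s2,0)→(s0,.,left)
state=s0 head=-1 tape=0[0]..01011   (s0,0)→(s0,1,right)
state=s0 head=0 tape=01[.].01011   (s0,.)→(s0,0,right)
state=s0 head=1 tape=010[.]01011   (s0,.)→(s0,0,right)
state=s0 head=2 tape=0100[0]1011   (s0,0)→(s0,1,right)
state=s0 head=3 tape=01001[1]011   (s0,1)→(s2,.,left)
state=s2 head=2 tape=0100[1].011   (s2,1)→(s1,0,left)
state=s1 head=1 tape=010[0]0.011
Cell 0 holds 0 when M halts.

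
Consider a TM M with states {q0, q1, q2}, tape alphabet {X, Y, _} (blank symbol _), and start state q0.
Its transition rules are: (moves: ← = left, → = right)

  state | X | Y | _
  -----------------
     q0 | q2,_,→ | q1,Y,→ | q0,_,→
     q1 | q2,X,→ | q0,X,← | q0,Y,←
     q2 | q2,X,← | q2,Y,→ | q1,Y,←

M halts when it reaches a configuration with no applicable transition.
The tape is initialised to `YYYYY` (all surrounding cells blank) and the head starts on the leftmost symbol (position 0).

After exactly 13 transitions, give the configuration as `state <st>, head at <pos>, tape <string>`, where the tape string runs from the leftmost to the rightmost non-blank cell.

state q1, head at 5, tape YXYYXYY

state=q0 head=0 tape=[Y]YYYY__   (q0,Y)→(q1,Y,→)
state=q1 head=1 tape=Y[Y]YYY__   (q1,Y)→(q0,X,←)
state=q0 head=0 tape=[Y]XYYY__   (q0,Y)→(q1,Y,→)
state=q1 head=1 tape=Y[X]YYY__   (q1,X)→(q2,X,→)
state=q2 head=2 tape=YX[Y]YY__   (q2,Y)→(q2,Y,→)
state=q2 head=3 tape=YXY[Y]Y__   (q2,Y)→(q2,Y,→)
state=q2 head=4 tape=YXYY[Y]__   (q2,Y)→(q2,Y,→)
state=q2 head=5 tape=YXYYY[_]_   (q2,_)→(q1,Y,←)
state=q1 head=4 tape=YXYY[Y]Y_   (q1,Y)→(q0,X,←)
state=q0 head=3 tape=YXY[Y]XY_   (q0,Y)→(q1,Y,→)
state=q1 head=4 tape=YXYY[X]Y_   (q1,X)→(q2,X,→)
state=q2 head=5 tape=YXYYX[Y]_   (q2,Y)→(q2,Y,→)
state=q2 head=6 tape=YXYYXY[_]   (q2,_)→(q1,Y,←)
state=q1 head=5 tape=YXYYX[Y]Y
After 13 steps: state q1, head at 5, tape YXYYXYY.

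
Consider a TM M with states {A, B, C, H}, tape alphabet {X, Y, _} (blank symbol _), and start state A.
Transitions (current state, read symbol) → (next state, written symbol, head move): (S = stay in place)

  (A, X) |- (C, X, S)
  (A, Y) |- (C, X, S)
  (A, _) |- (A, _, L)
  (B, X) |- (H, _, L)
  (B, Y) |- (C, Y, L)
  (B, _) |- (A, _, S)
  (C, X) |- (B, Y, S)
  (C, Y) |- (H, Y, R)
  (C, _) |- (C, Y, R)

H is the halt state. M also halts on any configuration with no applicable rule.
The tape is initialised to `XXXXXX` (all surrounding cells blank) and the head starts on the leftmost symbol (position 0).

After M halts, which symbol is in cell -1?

state=A head=0 tape=_[X]XXXXX   (A,X)→(C,X,S)
state=C head=0 tape=_[X]XXXXX   (C,X)→(B,Y,S)
state=B head=0 tape=_[Y]XXXXX   (B,Y)→(C,Y,L)
state=C head=-1 tape=[_]YXXXXX   (C,_)→(C,Y,R)
state=C head=0 tape=Y[Y]XXXXX   (C,Y)→(H,Y,R)
state=H head=1 tape=YY[X]XXXX
Cell -1 holds Y when M halts.

Y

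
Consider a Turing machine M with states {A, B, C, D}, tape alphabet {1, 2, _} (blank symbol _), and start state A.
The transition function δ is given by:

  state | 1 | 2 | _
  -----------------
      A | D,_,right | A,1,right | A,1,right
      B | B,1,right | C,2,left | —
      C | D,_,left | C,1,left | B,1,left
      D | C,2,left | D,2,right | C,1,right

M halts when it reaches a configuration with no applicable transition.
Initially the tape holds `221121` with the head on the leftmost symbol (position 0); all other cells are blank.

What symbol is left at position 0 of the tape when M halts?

_

A | ___[2]21121   read 2 → write 1, move right, go to A
A | ___1[2]1121   read 2 → write 1, move right, go to A
A | ___11[1]121   read 1 → write _, move right, go to D
D | ___11_[1]21   read 1 → write 2, move left, go to C
C | ___11[_]221   read _ → write 1, move left, go to B
B | ___1[1]1221   read 1 → write 1, move right, go to B
B | ___11[1]221   read 1 → write 1, move right, go to B
B | ___111[2]21   read 2 → write 2, move left, go to C
C | ___11[1]221   read 1 → write _, move left, go to D
D | ___1[1]_221   read 1 → write 2, move left, go to C
C | ___[1]2_221   read 1 → write _, move left, go to D
D | __[_]_2_221   read _ → write 1, move right, go to C
C | __1[_]2_221   read _ → write 1, move left, go to B
B | __[1]12_221   read 1 → write 1, move right, go to B
B | __1[1]2_221   read 1 → write 1, move right, go to B
B | __11[2]_221   read 2 → write 2, move left, go to C
C | __1[1]2_221   read 1 → write _, move left, go to D
D | __[1]_2_221   read 1 → write 2, move left, go to C
C | _[_]2_2_221   read _ → write 1, move left, go to B
B | [_]12_2_221
Cell 0 holds _ when M halts.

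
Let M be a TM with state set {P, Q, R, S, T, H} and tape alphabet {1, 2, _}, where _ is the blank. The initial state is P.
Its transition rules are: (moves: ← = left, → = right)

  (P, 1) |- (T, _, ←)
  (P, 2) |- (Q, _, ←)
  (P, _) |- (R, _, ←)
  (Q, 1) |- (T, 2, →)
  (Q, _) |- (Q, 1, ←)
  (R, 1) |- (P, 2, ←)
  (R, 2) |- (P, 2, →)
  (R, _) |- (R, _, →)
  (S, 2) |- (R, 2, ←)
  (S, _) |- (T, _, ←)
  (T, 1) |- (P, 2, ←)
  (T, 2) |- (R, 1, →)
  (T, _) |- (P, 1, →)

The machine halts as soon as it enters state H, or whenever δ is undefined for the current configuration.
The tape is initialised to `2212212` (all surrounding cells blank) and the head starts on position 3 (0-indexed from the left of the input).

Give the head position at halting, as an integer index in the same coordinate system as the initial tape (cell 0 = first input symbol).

2

state=P head=3 tape=221[2]212   (P,2)→(Q,_,←)
state=Q head=2 tape=22[1]_212   (Q,1)→(T,2,→)
state=T head=3 tape=222[_]212   (T,_)→(P,1,→)
state=P head=4 tape=2221[2]12   (P,2)→(Q,_,←)
state=Q head=3 tape=222[1]_12   (Q,1)→(T,2,→)
state=T head=4 tape=2222[_]12   (T,_)→(P,1,→)
state=P head=5 tape=22221[1]2   (P,1)→(T,_,←)
state=T head=4 tape=2222[1]_2   (T,1)→(P,2,←)
state=P head=3 tape=222[2]2_2   (P,2)→(Q,_,←)
state=Q head=2 tape=22[2]_2_2
At halt the head is at cell 2.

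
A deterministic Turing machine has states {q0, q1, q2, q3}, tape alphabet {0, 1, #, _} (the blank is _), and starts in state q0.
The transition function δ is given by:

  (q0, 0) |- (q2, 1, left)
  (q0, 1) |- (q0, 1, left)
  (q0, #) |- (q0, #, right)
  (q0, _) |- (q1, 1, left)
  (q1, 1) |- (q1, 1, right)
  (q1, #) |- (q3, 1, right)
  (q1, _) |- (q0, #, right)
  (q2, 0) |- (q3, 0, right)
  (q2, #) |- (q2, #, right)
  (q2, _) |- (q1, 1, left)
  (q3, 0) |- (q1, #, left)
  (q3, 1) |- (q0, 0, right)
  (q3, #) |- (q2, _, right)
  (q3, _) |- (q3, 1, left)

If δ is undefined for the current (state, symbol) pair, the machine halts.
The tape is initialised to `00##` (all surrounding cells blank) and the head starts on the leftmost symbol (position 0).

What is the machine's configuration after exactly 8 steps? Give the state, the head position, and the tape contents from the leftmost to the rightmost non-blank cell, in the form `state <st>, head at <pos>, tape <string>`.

q0 | __[0]0##   read 0 → write 1, move left, go to q2
q2 | _[_]10##   read _ → write 1, move left, go to q1
q1 | [_]110##   read _ → write #, move right, go to q0
q0 | #[1]10##   read 1 → write 1, move left, go to q0
q0 | [#]110##   read # → write #, move right, go to q0
q0 | #[1]10##   read 1 → write 1, move left, go to q0
q0 | [#]110##   read # → write #, move right, go to q0
q0 | #[1]10##   read 1 → write 1, move left, go to q0
q0 | [#]110##
After 8 steps: state q0, head at -2, tape #110##.

state q0, head at -2, tape #110##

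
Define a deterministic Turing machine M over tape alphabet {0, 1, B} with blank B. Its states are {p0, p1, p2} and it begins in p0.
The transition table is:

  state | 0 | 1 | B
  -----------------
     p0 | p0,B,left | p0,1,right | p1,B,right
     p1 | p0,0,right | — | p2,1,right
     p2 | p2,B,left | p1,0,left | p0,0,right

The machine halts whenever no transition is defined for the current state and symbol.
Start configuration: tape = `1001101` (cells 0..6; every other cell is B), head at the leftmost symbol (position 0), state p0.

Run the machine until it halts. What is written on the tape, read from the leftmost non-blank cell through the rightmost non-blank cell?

1B011B1

state=p0 head=0 tape=[1]001101   (p0,1)→(p0,1,right)
state=p0 head=1 tape=1[0]01101   (p0,0)→(p0,B,left)
state=p0 head=0 tape=[1]B01101   (p0,1)→(p0,1,right)
state=p0 head=1 tape=1[B]01101   (p0,B)→(p1,B,right)
state=p1 head=2 tape=1B[0]1101   (p1,0)→(p0,0,right)
state=p0 head=3 tape=1B0[1]101   (p0,1)→(p0,1,right)
state=p0 head=4 tape=1B01[1]01   (p0,1)→(p0,1,right)
state=p0 head=5 tape=1B011[0]1   (p0,0)→(p0,B,left)
state=p0 head=4 tape=1B01[1]B1   (p0,1)→(p0,1,right)
state=p0 head=5 tape=1B011[B]1   (p0,B)→(p1,B,right)
state=p1 head=6 tape=1B011B[1]
The non-blank tape span at halt is 1B011B1.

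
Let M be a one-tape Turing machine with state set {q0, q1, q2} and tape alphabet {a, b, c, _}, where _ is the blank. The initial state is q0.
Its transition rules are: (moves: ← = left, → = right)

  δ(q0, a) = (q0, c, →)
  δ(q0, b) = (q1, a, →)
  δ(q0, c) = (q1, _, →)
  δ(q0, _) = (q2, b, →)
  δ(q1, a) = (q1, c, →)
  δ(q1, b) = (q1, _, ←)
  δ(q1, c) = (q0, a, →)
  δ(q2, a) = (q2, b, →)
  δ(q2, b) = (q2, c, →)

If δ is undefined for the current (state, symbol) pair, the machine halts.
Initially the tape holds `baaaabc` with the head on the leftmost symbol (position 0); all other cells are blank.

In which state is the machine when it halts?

q2

state=q0 head=0 tape=[b]aaaabc   (q0,b)→(q1,a,→)
state=q1 head=1 tape=a[a]aaabc   (q1,a)→(q1,c,→)
state=q1 head=2 tape=ac[a]aabc   (q1,a)→(q1,c,→)
state=q1 head=3 tape=acc[a]abc   (q1,a)→(q1,c,→)
state=q1 head=4 tape=accc[a]bc   (q1,a)→(q1,c,→)
state=q1 head=5 tape=acccc[b]c   (q1,b)→(q1,_,←)
state=q1 head=4 tape=accc[c]_c   (q1,c)→(q0,a,→)
state=q0 head=5 tape=accca[_]c   (q0,_)→(q2,b,→)
state=q2 head=6 tape=acccab[c]
No transition is defined for (q2, c); M halts in state q2.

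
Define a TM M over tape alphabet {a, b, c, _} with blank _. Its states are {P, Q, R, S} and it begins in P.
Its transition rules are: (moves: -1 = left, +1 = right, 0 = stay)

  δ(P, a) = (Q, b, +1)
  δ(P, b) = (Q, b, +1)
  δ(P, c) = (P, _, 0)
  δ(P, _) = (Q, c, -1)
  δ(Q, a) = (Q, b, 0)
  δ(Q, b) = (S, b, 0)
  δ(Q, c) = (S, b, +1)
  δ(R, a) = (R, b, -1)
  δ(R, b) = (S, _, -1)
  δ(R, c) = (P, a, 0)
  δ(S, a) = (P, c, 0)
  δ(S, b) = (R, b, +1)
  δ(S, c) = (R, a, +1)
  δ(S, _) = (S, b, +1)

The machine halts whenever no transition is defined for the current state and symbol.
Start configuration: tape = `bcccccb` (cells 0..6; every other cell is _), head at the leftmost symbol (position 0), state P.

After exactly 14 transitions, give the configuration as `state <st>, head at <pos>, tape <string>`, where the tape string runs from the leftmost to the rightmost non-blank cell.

state P, head at 5, tape bbabba

state=P head=0 tape=[b]cccccb   (P,b)→(Q,b,+1)
state=Q head=1 tape=b[c]ccccb   (Q,c)→(S,b,+1)
state=S head=2 tape=bb[c]cccb   (S,c)→(R,a,+1)
state=R head=3 tape=bba[c]ccb   (R,c)→(P,a,0)
state=P head=3 tape=bba[a]ccb   (P,a)→(Q,b,+1)
state=Q head=4 tape=bbab[c]cb   (Q,c)→(S,b,+1)
state=S head=5 tape=bbabb[c]b   (S,c)→(R,a,+1)
state=R head=6 tape=bbabba[b]   (R,b)→(S,_,-1)
state=S head=5 tape=bbabb[a]_   (S,a)→(P,c,0)
state=P head=5 tape=bbabb[c]_   (P,c)→(P,_,0)
state=P head=5 tape=bbabb[_]_   (P,_)→(Q,c,-1)
state=Q head=4 tape=bbab[b]c_   (Q,b)→(S,b,0)
state=S head=4 tape=bbab[b]c_   (S,b)→(R,b,+1)
state=R head=5 tape=bbabb[c]_   (R,c)→(P,a,0)
state=P head=5 tape=bbabb[a]_
After 14 steps: state P, head at 5, tape bbabba.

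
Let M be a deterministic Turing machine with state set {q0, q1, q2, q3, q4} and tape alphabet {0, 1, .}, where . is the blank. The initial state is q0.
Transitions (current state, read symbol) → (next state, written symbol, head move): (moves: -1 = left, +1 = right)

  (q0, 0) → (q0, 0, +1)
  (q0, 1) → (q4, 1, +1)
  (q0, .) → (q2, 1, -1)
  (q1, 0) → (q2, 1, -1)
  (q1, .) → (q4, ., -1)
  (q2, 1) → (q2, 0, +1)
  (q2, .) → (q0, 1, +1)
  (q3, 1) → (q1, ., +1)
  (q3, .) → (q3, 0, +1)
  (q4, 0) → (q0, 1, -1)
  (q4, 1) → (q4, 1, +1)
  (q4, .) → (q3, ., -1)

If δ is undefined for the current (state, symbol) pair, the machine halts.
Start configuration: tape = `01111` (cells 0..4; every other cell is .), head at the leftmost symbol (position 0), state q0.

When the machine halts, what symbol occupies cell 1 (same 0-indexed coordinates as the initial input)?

.

state=q0 head=0 tape=[0]1111.   (q0,0)→(q0,0,+1)
state=q0 head=1 tape=0[1]111.   (q0,1)→(q4,1,+1)
state=q4 head=2 tape=01[1]11.   (q4,1)→(q4,1,+1)
state=q4 head=3 tape=011[1]1.   (q4,1)→(q4,1,+1)
state=q4 head=4 tape=0111[1].   (q4,1)→(q4,1,+1)
state=q4 head=5 tape=01111[.]   (q4,.)→(q3,.,-1)
state=q3 head=4 tape=0111[1].   (q3,1)→(q1,.,+1)
state=q1 head=5 tape=0111.[.]   (q1,.)→(q4,.,-1)
state=q4 head=4 tape=0111[.].   (q4,.)→(q3,.,-1)
state=q3 head=3 tape=011[1]..   (q3,1)→(q1,.,+1)
state=q1 head=4 tape=011.[.].   (q1,.)→(q4,.,-1)
state=q4 head=3 tape=011[.]..   (q4,.)→(q3,.,-1)
state=q3 head=2 tape=01[1]...   (q3,1)→(q1,.,+1)
state=q1 head=3 tape=01.[.]..   (q1,.)→(q4,.,-1)
state=q4 head=2 tape=01[.]...   (q4,.)→(q3,.,-1)
state=q3 head=1 tape=0[1]....   (q3,1)→(q1,.,+1)
state=q1 head=2 tape=0.[.]...   (q1,.)→(q4,.,-1)
state=q4 head=1 tape=0[.]....   (q4,.)→(q3,.,-1)
state=q3 head=0 tape=[0].....
Cell 1 holds . when M halts.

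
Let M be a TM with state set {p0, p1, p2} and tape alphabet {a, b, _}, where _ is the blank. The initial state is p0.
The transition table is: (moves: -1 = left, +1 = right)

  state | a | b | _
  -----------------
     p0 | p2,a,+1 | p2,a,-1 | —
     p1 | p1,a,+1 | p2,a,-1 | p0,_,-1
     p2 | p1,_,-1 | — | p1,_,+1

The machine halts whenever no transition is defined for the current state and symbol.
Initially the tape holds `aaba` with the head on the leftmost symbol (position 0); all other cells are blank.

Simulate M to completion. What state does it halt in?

p0

state=p0 head=0 tape=[a]aba__   (p0,a)→(p2,a,+1)
state=p2 head=1 tape=a[a]ba__   (p2,a)→(p1,_,-1)
state=p1 head=0 tape=[a]_ba__   (p1,a)→(p1,a,+1)
state=p1 head=1 tape=a[_]ba__   (p1,_)→(p0,_,-1)
state=p0 head=0 tape=[a]_ba__   (p0,a)→(p2,a,+1)
state=p2 head=1 tape=a[_]ba__   (p2,_)→(p1,_,+1)
state=p1 head=2 tape=a_[b]a__   (p1,b)→(p2,a,-1)
state=p2 head=1 tape=a[_]aa__   (p2,_)→(p1,_,+1)
state=p1 head=2 tape=a_[a]a__   (p1,a)→(p1,a,+1)
state=p1 head=3 tape=a_a[a]__   (p1,a)→(p1,a,+1)
state=p1 head=4 tape=a_aa[_]_   (p1,_)→(p0,_,-1)
state=p0 head=3 tape=a_a[a]__   (p0,a)→(p2,a,+1)
state=p2 head=4 tape=a_aa[_]_   (p2,_)→(p1,_,+1)
state=p1 head=5 tape=a_aa_[_]   (p1,_)→(p0,_,-1)
state=p0 head=4 tape=a_aa[_]_
No transition is defined for (p0, _); M halts in state p0.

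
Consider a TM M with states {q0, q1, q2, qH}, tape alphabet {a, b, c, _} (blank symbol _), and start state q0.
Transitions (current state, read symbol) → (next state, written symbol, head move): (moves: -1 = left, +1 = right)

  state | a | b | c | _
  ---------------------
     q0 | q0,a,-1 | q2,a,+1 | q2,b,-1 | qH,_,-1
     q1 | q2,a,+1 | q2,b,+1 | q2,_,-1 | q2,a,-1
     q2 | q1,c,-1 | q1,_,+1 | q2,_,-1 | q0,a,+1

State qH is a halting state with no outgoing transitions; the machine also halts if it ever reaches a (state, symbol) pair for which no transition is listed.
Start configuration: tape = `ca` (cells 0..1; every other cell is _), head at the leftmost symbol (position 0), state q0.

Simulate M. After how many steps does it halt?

state=q0 head=0 tape=_____[c]a   (q0,c)→(q2,b,-1)
state=q2 head=-1 tape=____[_]ba   (q2,_)→(q0,a,+1)
state=q0 head=0 tape=____a[b]a   (q0,b)→(q2,a,+1)
state=q2 head=1 tape=____aa[a]   (q2,a)→(q1,c,-1)
state=q1 head=0 tape=____a[a]c   (q1,a)→(q2,a,+1)
state=q2 head=1 tape=____aa[c]   (q2,c)→(q2,_,-1)
state=q2 head=0 tape=____a[a]_   (q2,a)→(q1,c,-1)
state=q1 head=-1 tape=____[a]c_   (q1,a)→(q2,a,+1)
state=q2 head=0 tape=____a[c]_   (q2,c)→(q2,_,-1)
state=q2 head=-1 tape=____[a]__   (q2,a)→(q1,c,-1)
state=q1 head=-2 tape=___[_]c__   (q1,_)→(q2,a,-1)
state=q2 head=-3 tape=__[_]ac__   (q2,_)→(q0,a,+1)
state=q0 head=-2 tape=__a[a]c__   (q0,a)→(q0,a,-1)
state=q0 head=-3 tape=__[a]ac__   (q0,a)→(q0,a,-1)
state=q0 head=-4 tape=_[_]aac__   (q0,_)→(qH,_,-1)
state=qH head=-5 tape=[_]_aac__
M halts after 15 transitions.

15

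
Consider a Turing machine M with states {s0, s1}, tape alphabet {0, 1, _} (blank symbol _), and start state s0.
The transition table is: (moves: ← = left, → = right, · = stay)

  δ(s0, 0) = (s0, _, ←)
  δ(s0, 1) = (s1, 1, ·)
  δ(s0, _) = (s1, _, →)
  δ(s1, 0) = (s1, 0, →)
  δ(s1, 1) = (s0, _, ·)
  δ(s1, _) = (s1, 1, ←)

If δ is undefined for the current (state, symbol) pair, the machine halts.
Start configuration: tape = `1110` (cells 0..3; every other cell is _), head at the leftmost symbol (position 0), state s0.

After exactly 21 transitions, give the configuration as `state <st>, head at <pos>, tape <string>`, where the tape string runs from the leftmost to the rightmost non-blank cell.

s0 | [1]110___   read 1 → write 1, move ·, go to s1
s1 | [1]110___   read 1 → write _, move ·, go to s0
s0 | [_]110___   read _ → write _, move →, go to s1
s1 | _[1]10___   read 1 → write _, move ·, go to s0
s0 | _[_]10___   read _ → write _, move →, go to s1
s1 | __[1]0___   read 1 → write _, move ·, go to s0
s0 | __[_]0___   read _ → write _, move →, go to s1
s1 | ___[0]___   read 0 → write 0, move →, go to s1
s1 | ___0[_]__   read _ → write 1, move ←, go to s1
s1 | ___[0]1__   read 0 → write 0, move →, go to s1
s1 | ___0[1]__   read 1 → write _, move ·, go to s0
s0 | ___0[_]__   read _ → write _, move →, go to s1
s1 | ___0_[_]_   read _ → write 1, move ←, go to s1
s1 | ___0[_]1_   read _ → write 1, move ←, go to s1
s1 | ___[0]11_   read 0 → write 0, move →, go to s1
s1 | ___0[1]1_   read 1 → write _, move ·, go to s0
s0 | ___0[_]1_   read _ → write _, move →, go to s1
s1 | ___0_[1]_   read 1 → write _, move ·, go to s0
s0 | ___0_[_]_   read _ → write _, move →, go to s1
s1 | ___0__[_]   read _ → write 1, move ←, go to s1
s1 | ___0_[_]1   read _ → write 1, move ←, go to s1
s1 | ___0[_]11
After 21 steps: state s1, head at 4, tape 0_11.

state s1, head at 4, tape 0_11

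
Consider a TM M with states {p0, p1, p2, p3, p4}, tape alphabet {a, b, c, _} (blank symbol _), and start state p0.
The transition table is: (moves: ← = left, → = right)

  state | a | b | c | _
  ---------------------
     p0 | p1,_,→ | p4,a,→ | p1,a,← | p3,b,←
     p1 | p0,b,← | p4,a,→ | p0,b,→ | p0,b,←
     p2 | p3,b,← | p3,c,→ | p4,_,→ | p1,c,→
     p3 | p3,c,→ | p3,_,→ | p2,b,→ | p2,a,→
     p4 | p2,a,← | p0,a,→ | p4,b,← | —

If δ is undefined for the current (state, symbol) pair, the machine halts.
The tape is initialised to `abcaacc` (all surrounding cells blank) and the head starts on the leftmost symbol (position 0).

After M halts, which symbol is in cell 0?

p0 | ___[a]bcaacc_   read a → write _, move →, go to p1
p1 | ____[b]caacc_   read b → write a, move →, go to p4
p4 | ____a[c]aacc_   read c → write b, move ←, go to p4
p4 | ____[a]baacc_   read a → write a, move ←, go to p2
p2 | ___[_]abaacc_   read _ → write c, move →, go to p1
p1 | ___c[a]baacc_   read a → write b, move ←, go to p0
p0 | ___[c]bbaacc_   read c → write a, move ←, go to p1
p1 | __[_]abbaacc_   read _ → write b, move ←, go to p0
p0 | _[_]babbaacc_   read _ → write b, move ←, go to p3
p3 | [_]bbabbaacc_   read _ → write a, move →, go to p2
p2 | a[b]babbaacc_   read b → write c, move →, go to p3
p3 | ac[b]abbaacc_   read b → write _, move →, go to p3
p3 | ac_[a]bbaacc_   read a → write c, move →, go to p3
p3 | ac_c[b]baacc_   read b → write _, move →, go to p3
p3 | ac_c_[b]aacc_   read b → write _, move →, go to p3
p3 | ac_c__[a]acc_   read a → write c, move →, go to p3
p3 | ac_c__c[a]cc_   read a → write c, move →, go to p3
p3 | ac_c__cc[c]c_   read c → write b, move →, go to p2
p2 | ac_c__ccb[c]_   read c → write _, move →, go to p4
p4 | ac_c__ccb_[_]
Cell 0 holds c when M halts.

c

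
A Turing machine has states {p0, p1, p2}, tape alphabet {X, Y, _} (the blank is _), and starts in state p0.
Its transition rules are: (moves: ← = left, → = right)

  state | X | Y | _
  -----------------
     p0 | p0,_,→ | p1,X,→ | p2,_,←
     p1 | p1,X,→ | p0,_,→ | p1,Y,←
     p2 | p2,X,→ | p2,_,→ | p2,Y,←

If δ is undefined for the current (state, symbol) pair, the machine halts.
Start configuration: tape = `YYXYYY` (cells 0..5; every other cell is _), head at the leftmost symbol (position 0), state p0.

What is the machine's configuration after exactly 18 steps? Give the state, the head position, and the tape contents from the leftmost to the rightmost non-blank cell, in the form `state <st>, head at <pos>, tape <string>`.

p0 | [Y]YXYYY___   read Y → write X, move →, go to p1
p1 | X[Y]XYYY___   read Y → write _, move →, go to p0
p0 | X_[X]YYY___   read X → write _, move →, go to p0
p0 | X__[Y]YY___   read Y → write X, move →, go to p1
p1 | X__X[Y]Y___   read Y → write _, move →, go to p0
p0 | X__X_[Y]___   read Y → write X, move →, go to p1
p1 | X__X_X[_]__   read _ → write Y, move ←, go to p1
p1 | X__X_[X]Y__   read X → write X, move →, go to p1
p1 | X__X_X[Y]__   read Y → write _, move →, go to p0
p0 | X__X_X_[_]_   read _ → write _, move ←, go to p2
p2 | X__X_X[_]__   read _ → write Y, move ←, go to p2
p2 | X__X_[X]Y__   read X → write X, move →, go to p2
p2 | X__X_X[Y]__   read Y → write _, move →, go to p2
p2 | X__X_X_[_]_   read _ → write Y, move ←, go to p2
p2 | X__X_X[_]Y_   read _ → write Y, move ←, go to p2
p2 | X__X_[X]YY_   read X → write X, move →, go to p2
p2 | X__X_X[Y]Y_   read Y → write _, move →, go to p2
p2 | X__X_X_[Y]_   read Y → write _, move →, go to p2
p2 | X__X_X__[_]
After 18 steps: state p2, head at 8, tape X__X_X.

state p2, head at 8, tape X__X_X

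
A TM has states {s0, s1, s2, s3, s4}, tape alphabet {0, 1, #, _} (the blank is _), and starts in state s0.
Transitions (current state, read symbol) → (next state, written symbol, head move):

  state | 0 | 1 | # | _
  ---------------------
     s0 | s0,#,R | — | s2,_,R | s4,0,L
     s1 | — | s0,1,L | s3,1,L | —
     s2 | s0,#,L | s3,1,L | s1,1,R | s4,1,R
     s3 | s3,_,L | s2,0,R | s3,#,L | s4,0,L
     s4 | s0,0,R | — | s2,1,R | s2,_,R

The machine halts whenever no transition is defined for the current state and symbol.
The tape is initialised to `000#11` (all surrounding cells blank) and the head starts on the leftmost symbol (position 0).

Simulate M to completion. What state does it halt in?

state=s0 head=0 tape=[0]00#11   (s0,0)→(s0,#,R)
state=s0 head=1 tape=#[0]0#11   (s0,0)→(s0,#,R)
state=s0 head=2 tape=##[0]#11   (s0,0)→(s0,#,R)
state=s0 head=3 tape=###[#]11   (s0,#)→(s2,_,R)
state=s2 head=4 tape=###_[1]1   (s2,1)→(s3,1,L)
state=s3 head=3 tape=###[_]11   (s3,_)→(s4,0,L)
state=s4 head=2 tape=##[#]011   (s4,#)→(s2,1,R)
state=s2 head=3 tape=##1[0]11   (s2,0)→(s0,#,L)
state=s0 head=2 tape=##[1]#11
No transition is defined for (s0, 1); M halts in state s0.

s0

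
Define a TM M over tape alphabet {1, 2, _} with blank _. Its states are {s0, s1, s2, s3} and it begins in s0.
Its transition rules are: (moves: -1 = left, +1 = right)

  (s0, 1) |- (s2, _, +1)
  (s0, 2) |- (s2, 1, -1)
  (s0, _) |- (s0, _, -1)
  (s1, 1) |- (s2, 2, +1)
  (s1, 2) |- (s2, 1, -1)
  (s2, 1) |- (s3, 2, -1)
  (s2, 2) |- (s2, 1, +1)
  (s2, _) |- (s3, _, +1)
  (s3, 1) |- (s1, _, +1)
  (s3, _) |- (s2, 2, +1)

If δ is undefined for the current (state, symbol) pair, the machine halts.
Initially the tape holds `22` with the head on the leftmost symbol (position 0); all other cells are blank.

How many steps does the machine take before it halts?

state=s0 head=0 tape=_[2]2_   (s0,2)→(s2,1,-1)
state=s2 head=-1 tape=[_]12_   (s2,_)→(s3,_,+1)
state=s3 head=0 tape=_[1]2_   (s3,1)→(s1,_,+1)
state=s1 head=1 tape=__[2]_   (s1,2)→(s2,1,-1)
state=s2 head=0 tape=_[_]1_   (s2,_)→(s3,_,+1)
state=s3 head=1 tape=__[1]_   (s3,1)→(s1,_,+1)
state=s1 head=2 tape=___[_]
M halts after 6 transitions.

6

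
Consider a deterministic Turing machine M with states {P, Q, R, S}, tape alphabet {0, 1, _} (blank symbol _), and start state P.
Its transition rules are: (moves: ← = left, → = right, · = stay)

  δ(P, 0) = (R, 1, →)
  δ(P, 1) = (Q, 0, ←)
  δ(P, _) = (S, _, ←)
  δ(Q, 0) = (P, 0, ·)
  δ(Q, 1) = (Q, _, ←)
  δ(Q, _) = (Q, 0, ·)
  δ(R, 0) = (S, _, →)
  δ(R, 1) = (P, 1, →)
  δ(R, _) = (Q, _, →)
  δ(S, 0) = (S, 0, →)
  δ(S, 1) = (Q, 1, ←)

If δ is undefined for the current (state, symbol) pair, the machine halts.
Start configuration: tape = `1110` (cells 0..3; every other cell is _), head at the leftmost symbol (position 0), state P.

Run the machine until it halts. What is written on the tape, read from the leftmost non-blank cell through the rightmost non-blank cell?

1_1_1

state=P head=0 tape=__[1]110_   (P,1)→(Q,0,←)
state=Q head=-1 tape=_[_]0110_   (Q,_)→(Q,0,·)
state=Q head=-1 tape=_[0]0110_   (Q,0)→(P,0,·)
state=P head=-1 tape=_[0]0110_   (P,0)→(R,1,→)
state=R head=0 tape=_1[0]110_   (R,0)→(S,_,→)
state=S head=1 tape=_1_[1]10_   (S,1)→(Q,1,←)
state=Q head=0 tape=_1[_]110_   (Q,_)→(Q,0,·)
state=Q head=0 tape=_1[0]110_   (Q,0)→(P,0,·)
state=P head=0 tape=_1[0]110_   (P,0)→(R,1,→)
state=R head=1 tape=_11[1]10_   (R,1)→(P,1,→)
state=P head=2 tape=_111[1]0_   (P,1)→(Q,0,←)
state=Q head=1 tape=_11[1]00_   (Q,1)→(Q,_,←)
state=Q head=0 tape=_1[1]_00_   (Q,1)→(Q,_,←)
state=Q head=-1 tape=_[1]__00_   (Q,1)→(Q,_,←)
state=Q head=-2 tape=[_]___00_   (Q,_)→(Q,0,·)
state=Q head=-2 tape=[0]___00_   (Q,0)→(P,0,·)
state=P head=-2 tape=[0]___00_   (P,0)→(R,1,→)
state=R head=-1 tape=1[_]__00_   (R,_)→(Q,_,→)
state=Q head=0 tape=1_[_]_00_   (Q,_)→(Q,0,·)
state=Q head=0 tape=1_[0]_00_   (Q,0)→(P,0,·)
state=P head=0 tape=1_[0]_00_   (P,0)→(R,1,→)
state=R head=1 tape=1_1[_]00_   (R,_)→(Q,_,→)
state=Q head=2 tape=1_1_[0]0_   (Q,0)→(P,0,·)
state=P head=2 tape=1_1_[0]0_   (P,0)→(R,1,→)
state=R head=3 tape=1_1_1[0]_   (R,0)→(S,_,→)
state=S head=4 tape=1_1_1_[_]
The non-blank tape span at halt is 1_1_1.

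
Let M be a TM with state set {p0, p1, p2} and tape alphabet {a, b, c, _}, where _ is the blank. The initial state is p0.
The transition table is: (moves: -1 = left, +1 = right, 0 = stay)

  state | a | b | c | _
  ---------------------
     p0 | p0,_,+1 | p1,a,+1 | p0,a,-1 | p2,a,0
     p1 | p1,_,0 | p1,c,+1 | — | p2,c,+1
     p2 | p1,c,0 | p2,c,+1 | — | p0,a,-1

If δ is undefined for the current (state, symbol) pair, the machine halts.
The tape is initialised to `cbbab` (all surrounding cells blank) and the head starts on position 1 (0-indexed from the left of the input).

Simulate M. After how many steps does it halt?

16

p0 | c[b]bab__   read b → write a, move +1, go to p1
p1 | ca[b]ab__   read b → write c, move +1, go to p1
p1 | cac[a]b__   read a → write _, move 0, go to p1
p1 | cac[_]b__   read _ → write c, move +1, go to p2
p2 | cacc[b]__   read b → write c, move +1, go to p2
p2 | caccc[_]_   read _ → write a, move -1, go to p0
p0 | cacc[c]a_   read c → write a, move -1, go to p0
p0 | cac[c]aa_   read c → write a, move -1, go to p0
p0 | ca[c]aaa_   read c → write a, move -1, go to p0
p0 | c[a]aaaa_   read a → write _, move +1, go to p0
p0 | c_[a]aaa_   read a → write _, move +1, go to p0
p0 | c__[a]aa_   read a → write _, move +1, go to p0
p0 | c___[a]a_   read a → write _, move +1, go to p0
p0 | c____[a]_   read a → write _, move +1, go to p0
p0 | c_____[_]   read _ → write a, move 0, go to p2
p2 | c_____[a]   read a → write c, move 0, go to p1
p1 | c_____[c]
M halts after 16 transitions.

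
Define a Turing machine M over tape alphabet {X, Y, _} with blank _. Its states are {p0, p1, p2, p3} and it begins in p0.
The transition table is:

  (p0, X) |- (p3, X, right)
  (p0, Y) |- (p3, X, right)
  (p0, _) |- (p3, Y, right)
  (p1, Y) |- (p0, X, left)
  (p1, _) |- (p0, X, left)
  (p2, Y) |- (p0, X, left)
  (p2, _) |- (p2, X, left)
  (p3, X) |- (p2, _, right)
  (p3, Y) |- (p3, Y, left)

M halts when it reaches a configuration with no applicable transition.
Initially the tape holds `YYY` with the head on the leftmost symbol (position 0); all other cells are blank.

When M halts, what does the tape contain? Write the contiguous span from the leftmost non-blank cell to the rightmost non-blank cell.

p0 | [Y]YY_   read Y → write X, move right, go to p3
p3 | X[Y]Y_   read Y → write Y, move left, go to p3
p3 | [X]YY_   read X → write _, move right, go to p2
p2 | _[Y]Y_   read Y → write X, move left, go to p0
p0 | [_]XY_   read _ → write Y, move right, go to p3
p3 | Y[X]Y_   read X → write _, move right, go to p2
p2 | Y_[Y]_   read Y → write X, move left, go to p0
p0 | Y[_]X_   read _ → write Y, move right, go to p3
p3 | YY[X]_   read X → write _, move right, go to p2
p2 | YY_[_]   read _ → write X, move left, go to p2
p2 | YY[_]X   read _ → write X, move left, go to p2
p2 | Y[Y]XX   read Y → write X, move left, go to p0
p0 | [Y]XXX   read Y → write X, move right, go to p3
p3 | X[X]XX   read X → write _, move right, go to p2
p2 | X_[X]X
The non-blank tape span at halt is X_XX.

X_XX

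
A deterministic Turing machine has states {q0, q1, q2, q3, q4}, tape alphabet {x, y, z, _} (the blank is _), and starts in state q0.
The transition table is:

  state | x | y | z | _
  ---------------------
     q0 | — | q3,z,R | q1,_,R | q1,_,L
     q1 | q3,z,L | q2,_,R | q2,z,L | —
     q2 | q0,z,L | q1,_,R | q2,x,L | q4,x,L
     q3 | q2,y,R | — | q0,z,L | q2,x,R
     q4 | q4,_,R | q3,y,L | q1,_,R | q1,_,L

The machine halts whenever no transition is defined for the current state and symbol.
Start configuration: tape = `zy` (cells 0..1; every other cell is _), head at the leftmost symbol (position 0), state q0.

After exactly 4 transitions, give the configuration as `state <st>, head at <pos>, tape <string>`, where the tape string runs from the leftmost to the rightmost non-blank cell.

state=q0 head=0 tape=[z]y_   (q0,z)→(q1,_,R)
state=q1 head=1 tape=_[y]_   (q1,y)→(q2,_,R)
state=q2 head=2 tape=__[_]   (q2,_)→(q4,x,L)
state=q4 head=1 tape=_[_]x   (q4,_)→(q1,_,L)
state=q1 head=0 tape=[_]_x
After 4 steps: state q1, head at 0, tape x.

state q1, head at 0, tape x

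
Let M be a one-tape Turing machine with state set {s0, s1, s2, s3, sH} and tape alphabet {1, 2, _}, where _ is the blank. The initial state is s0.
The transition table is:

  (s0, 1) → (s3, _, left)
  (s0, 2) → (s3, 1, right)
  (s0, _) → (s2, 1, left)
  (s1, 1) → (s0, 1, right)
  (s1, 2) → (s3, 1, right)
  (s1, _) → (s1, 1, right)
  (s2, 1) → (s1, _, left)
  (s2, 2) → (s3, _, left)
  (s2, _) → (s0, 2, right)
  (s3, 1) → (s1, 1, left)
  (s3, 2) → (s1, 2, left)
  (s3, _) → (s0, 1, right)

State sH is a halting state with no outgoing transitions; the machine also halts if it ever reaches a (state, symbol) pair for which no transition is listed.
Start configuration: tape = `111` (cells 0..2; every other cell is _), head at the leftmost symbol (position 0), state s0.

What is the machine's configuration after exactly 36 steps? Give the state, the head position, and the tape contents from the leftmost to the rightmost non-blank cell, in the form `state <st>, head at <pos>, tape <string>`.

state s2, head at -4, tape 111____1

state=s0 head=0 tape=_____[1]11   (s0,1)→(s3,_,left)
state=s3 head=-1 tape=____[_]_11   (s3,_)→(s0,1,right)
state=s0 head=0 tape=____1[_]11   (s0,_)→(s2,1,left)
state=s2 head=-1 tape=____[1]111   (s2,1)→(s1,_,left)
state=s1 head=-2 tape=___[_]_111   (s1,_)→(s1,1,right)
state=s1 head=-1 tape=___1[_]111   (s1,_)→(s1,1,right)
state=s1 head=0 tape=___11[1]11   (s1,1)→(s0,1,right)
state=s0 head=1 tape=___111[1]1   (s0,1)→(s3,_,left)
state=s3 head=0 tape=___11[1]_1   (s3,1)→(s1,1,left)
state=s1 head=-1 tape=___1[1]1_1   (s1,1)→(s0,1,right)
state=s0 head=0 tape=___11[1]_1   (s0,1)→(s3,_,left)
state=s3 head=-1 tape=___1[1]__1   (s3,1)→(s1,1,left)
state=s1 head=-2 tape=___[1]1__1   (s1,1)→(s0,1,right)
state=s0 head=-1 tape=___1[1]__1   (s0,1)→(s3,_,left)
state=s3 head=-2 tape=___[1]___1   (s3,1)→(s1,1,left)
state=s1 head=-3 tape=__[_]1___1   (s1,_)→(s1,1,right)
state=s1 head=-2 tape=__1[1]___1   (s1,1)→(s0,1,right)
state=s0 head=-1 tape=__11[_]__1   (s0,_)→(s2,1,left)
state=s2 head=-2 tape=__1[1]1__1   (s2,1)→(s1,_,left)
state=s1 head=-3 tape=__[1]_1__1   (s1,1)→(s0,1,right)
state=s0 head=-2 tape=__1[_]1__1   (s0,_)→(s2,1,left)
state=s2 head=-3 tape=__[1]11__1   (s2,1)→(s1,_,left)
state=s1 head=-4 tape=_[_]_11__1   (s1,_)→(s1,1,right)
state=s1 head=-3 tape=_1[_]11__1   (s1,_)→(s1,1,right)
state=s1 head=-2 tape=_11[1]1__1   (s1,1)→(s0,1,right)
state=s0 head=-1 tape=_111[1]__1   (s0,1)→(s3,_,left)
state=s3 head=-2 tape=_11[1]___1   (s3,1)→(s1,1,left)
state=s1 head=-3 tape=_1[1]1___1   (s1,1)→(s0,1,right)
state=s0 head=-2 tape=_11[1]___1   (s0,1)→(s3,_,left)
state=s3 head=-3 tape=_1[1]____1   (s3,1)→(s1,1,left)
state=s1 head=-4 tape=_[1]1____1   (s1,1)→(s0,1,right)
state=s0 head=-3 tape=_1[1]____1   (s0,1)→(s3,_,left)
state=s3 head=-4 tape=_[1]_____1   (s3,1)→(s1,1,left)
state=s1 head=-5 tape=[_]1_____1   (s1,_)→(s1,1,right)
state=s1 head=-4 tape=1[1]_____1   (s1,1)→(s0,1,right)
state=s0 head=-3 tape=11[_]____1   (s0,_)→(s2,1,left)
state=s2 head=-4 tape=1[1]1____1
After 36 steps: state s2, head at -4, tape 111____1.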